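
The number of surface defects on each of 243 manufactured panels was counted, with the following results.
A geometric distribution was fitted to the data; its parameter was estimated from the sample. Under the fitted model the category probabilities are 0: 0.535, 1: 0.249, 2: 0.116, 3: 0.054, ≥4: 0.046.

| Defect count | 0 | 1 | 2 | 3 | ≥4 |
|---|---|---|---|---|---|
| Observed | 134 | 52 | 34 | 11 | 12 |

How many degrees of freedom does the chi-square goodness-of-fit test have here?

3

There are k = 5 categories and 1 parameter estimated from the data, so df = 5 − 1 − 1 = 3.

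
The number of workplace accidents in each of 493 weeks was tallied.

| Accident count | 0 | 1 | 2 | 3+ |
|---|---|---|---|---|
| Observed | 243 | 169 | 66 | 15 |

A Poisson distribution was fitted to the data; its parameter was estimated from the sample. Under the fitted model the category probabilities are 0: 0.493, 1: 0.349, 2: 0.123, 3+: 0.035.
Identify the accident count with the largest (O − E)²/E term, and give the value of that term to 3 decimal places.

2, 0.474

Expected counts E_i = n·p_i: 493×0.493 = 243.049, 493×0.349 = 172.057, 493×0.123 = 60.639, 493×0.035 = 17.255.
χ² = (243−243.049)²/243.049 + (169−172.057)²/172.057 + (66−60.639)²/60.639 + (15−17.255)²/17.255
   = 0.0000 + 0.0543 + 0.4740 + 0.2947
The largest term is for 2: 0.474.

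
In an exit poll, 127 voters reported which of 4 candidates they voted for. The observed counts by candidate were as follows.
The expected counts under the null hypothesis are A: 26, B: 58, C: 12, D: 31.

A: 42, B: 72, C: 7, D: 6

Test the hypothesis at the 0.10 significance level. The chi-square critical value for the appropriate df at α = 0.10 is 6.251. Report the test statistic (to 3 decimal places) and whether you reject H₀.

35.470; reject

χ² = (42−26)²/26 + (72−58)²/58 + (7−12)²/12 + (6−31)²/31
   = 9.8462 + 3.3793 + 2.0833 + 20.1613
Sum = 35.470
df = 3. Since 35.470 > 6.251, we reject H₀.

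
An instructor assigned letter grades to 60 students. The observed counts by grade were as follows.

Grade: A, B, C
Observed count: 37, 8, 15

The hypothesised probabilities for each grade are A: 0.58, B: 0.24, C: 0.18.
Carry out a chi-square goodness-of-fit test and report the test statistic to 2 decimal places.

4.62

Expected counts E_i = n·p_i: 60×0.58 = 34.8, 60×0.24 = 14.4, 60×0.18 = 10.8.
χ² = (37−34.8)²/34.8 + (8−14.4)²/14.4 + (15−10.8)²/10.8
   = 0.139 + 2.844 + 1.633
Sum = 4.62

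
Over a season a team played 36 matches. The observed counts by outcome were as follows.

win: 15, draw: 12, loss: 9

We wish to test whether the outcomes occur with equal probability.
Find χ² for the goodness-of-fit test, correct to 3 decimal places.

Under H₀ each category has probability 1/3, so each expected count is 36/3 = 12.
cat         O        E   (O−E)²/E
win        15       12     0.7500
draw       12       12     0.0000
loss        9       12     0.7500
Sum = 1.500

1.500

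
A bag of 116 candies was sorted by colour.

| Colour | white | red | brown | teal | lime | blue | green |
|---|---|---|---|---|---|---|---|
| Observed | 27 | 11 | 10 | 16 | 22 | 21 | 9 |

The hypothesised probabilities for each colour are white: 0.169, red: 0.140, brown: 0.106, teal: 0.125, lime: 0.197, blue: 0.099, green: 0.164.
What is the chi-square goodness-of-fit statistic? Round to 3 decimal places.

18.264

Expected counts E_i = n·p_i: 116×0.169 = 19.604, 116×0.140 = 16.24, 116×0.106 = 12.296, 116×0.125 = 14.5, 116×0.197 = 22.852, 116×0.099 = 11.484, 116×0.164 = 19.024.
white: (27 − 19.604)²/19.604 = 54.700816/19.604 = 2.7903
red: (11 − 16.24)²/16.24 = 27.4576/16.24 = 1.6907
brown: (10 − 12.296)²/12.296 = 5.271616/12.296 = 0.4287
teal: (16 − 14.5)²/14.5 = 2.25/14.5 = 0.1552
lime: (22 − 22.852)²/22.852 = 0.725904/22.852 = 0.0318
blue: (21 − 11.484)²/11.484 = 90.554256/11.484 = 7.8853
green: (9 − 19.024)²/19.024 = 100.480576/19.024 = 5.2818
Sum = 18.264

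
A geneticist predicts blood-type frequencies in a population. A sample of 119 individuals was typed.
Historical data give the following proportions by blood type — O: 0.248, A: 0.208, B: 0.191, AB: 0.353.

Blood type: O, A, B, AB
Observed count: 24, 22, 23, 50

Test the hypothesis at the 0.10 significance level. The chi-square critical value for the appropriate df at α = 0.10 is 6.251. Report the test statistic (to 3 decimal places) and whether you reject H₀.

2.860; do not reject

Expected counts E_i = n·p_i: 119×0.248 = 29.512, 119×0.208 = 24.752, 119×0.191 = 22.729, 119×0.353 = 42.007.
cat         O        E   (O−E)²/E
O          24   29.512     1.0295
A          22   24.752     0.3060
B          23   22.729     0.0032
AB         50   42.007     1.5209
Sum = 2.860
df = 3. Since 2.860 < 6.251, we do not reject H₀.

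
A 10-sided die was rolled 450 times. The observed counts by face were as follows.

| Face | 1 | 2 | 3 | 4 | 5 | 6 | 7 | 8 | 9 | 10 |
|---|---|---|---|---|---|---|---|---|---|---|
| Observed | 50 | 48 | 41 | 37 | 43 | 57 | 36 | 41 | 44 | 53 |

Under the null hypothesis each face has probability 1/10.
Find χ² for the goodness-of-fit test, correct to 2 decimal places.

9.42

Under H₀ each category has probability 1/10, so each expected count is 450/10 = 45.
χ² = (50−45)²/45 + (48−45)²/45 + (41−45)²/45 + (37−45)²/45 + (43−45)²/45 + (57−45)²/45 + (36−45)²/45 + (41−45)²/45 + (44−45)²/45 + (53−45)²/45
   = 0.556 + 0.200 + 0.356 + 1.422 + 0.089 + 3.200 + 1.800 + 0.356 + 0.022 + 1.422
Sum = 9.42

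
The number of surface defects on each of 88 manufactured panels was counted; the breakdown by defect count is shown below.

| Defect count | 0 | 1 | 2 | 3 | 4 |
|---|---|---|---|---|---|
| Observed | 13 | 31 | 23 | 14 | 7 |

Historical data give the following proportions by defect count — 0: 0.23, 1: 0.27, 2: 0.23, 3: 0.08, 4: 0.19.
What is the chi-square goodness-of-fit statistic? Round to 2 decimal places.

Expected counts E_i = n·p_i: 88×0.23 = 20.24, 88×0.27 = 23.76, 88×0.23 = 20.24, 88×0.08 = 7.04, 88×0.19 = 16.72.
χ² = (13−20.24)²/20.24 + (31−23.76)²/23.76 + (23−20.24)²/20.24 + (14−7.04)²/7.04 + (7−16.72)²/16.72
   = 2.590 + 2.206 + 0.376 + 6.881 + 5.651
Sum = 17.70

17.70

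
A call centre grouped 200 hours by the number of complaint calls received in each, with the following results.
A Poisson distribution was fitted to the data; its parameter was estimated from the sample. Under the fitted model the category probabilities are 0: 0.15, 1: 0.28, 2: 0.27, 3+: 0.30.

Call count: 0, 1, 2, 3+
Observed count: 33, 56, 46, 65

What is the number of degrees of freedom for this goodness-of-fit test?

There are k = 4 categories and 1 parameter estimated from the data, so df = 4 − 1 − 1 = 2.

2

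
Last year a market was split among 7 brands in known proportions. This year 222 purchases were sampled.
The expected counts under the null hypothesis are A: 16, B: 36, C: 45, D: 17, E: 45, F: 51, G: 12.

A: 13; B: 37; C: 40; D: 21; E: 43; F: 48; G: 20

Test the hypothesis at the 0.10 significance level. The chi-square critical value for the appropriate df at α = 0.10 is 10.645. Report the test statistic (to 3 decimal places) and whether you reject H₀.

7.686; do not reject

A: (13 − 16)²/16 = 9/16 = 0.5625
B: (37 − 36)²/36 = 1/36 = 0.0278
C: (40 − 45)²/45 = 25/45 = 0.5556
D: (21 − 17)²/17 = 16/17 = 0.9412
E: (43 − 45)²/45 = 4/45 = 0.0889
F: (48 − 51)²/51 = 9/51 = 0.1765
G: (20 − 12)²/12 = 64/12 = 5.3333
Sum = 7.686
df = 6. Since 7.686 < 10.645, we do not reject H₀.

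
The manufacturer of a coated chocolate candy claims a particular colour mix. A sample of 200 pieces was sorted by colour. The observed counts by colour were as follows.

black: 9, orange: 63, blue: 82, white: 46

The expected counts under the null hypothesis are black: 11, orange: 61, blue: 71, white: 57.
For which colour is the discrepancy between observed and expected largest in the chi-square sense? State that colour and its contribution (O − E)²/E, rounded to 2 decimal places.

white, 2.12

cat         O        E   (O−E)²/E
black       9       11      0.364
orange     63       61      0.066
blue       82       71      1.704
white      46       57      2.123
The largest term is for white: 2.12.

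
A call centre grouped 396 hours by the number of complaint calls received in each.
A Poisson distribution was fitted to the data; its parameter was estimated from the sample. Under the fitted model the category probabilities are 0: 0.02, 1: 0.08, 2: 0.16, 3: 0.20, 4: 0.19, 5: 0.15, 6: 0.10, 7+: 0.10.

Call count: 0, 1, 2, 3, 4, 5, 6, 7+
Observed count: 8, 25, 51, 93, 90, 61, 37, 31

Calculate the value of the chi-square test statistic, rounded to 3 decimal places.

11.202

Expected counts E_i = n·p_i: 396×0.02 = 7.92, 396×0.08 = 31.68, 396×0.16 = 63.36, 396×0.20 = 79.2, 396×0.19 = 75.24, 396×0.15 = 59.4, 396×0.10 = 39.6, 396×0.10 = 39.6.
0: (8 − 7.92)²/7.92 = 0.0064/7.92 = 0.0008
1: (25 − 31.68)²/31.68 = 44.6224/31.68 = 1.4085
2: (51 − 63.36)²/63.36 = 152.7696/63.36 = 2.4111
3: (93 − 79.2)²/79.2 = 190.44/79.2 = 2.4045
4: (90 − 75.24)²/75.24 = 217.8576/75.24 = 2.8955
5: (61 − 59.4)²/59.4 = 2.56/59.4 = 0.0431
6: (37 − 39.6)²/39.6 = 6.76/39.6 = 0.1707
7+: (31 − 39.6)²/39.6 = 73.96/39.6 = 1.8677
Sum = 11.202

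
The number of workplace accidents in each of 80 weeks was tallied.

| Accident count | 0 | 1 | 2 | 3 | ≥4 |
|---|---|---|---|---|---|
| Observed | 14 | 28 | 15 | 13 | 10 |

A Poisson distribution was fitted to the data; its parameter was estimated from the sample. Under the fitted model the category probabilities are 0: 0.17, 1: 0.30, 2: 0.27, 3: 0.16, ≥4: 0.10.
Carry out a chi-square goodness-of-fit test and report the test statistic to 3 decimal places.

3.198

Expected counts E_i = n·p_i: 80×0.17 = 13.6, 80×0.30 = 24, 80×0.27 = 21.6, 80×0.16 = 12.8, 80×0.10 = 8.
cat         O        E   (O−E)²/E
0          14     13.6     0.0118
1          28       24     0.6667
2          15     21.6     2.0167
3          13     12.8     0.0031
≥4         10        8     0.5000
Sum = 3.198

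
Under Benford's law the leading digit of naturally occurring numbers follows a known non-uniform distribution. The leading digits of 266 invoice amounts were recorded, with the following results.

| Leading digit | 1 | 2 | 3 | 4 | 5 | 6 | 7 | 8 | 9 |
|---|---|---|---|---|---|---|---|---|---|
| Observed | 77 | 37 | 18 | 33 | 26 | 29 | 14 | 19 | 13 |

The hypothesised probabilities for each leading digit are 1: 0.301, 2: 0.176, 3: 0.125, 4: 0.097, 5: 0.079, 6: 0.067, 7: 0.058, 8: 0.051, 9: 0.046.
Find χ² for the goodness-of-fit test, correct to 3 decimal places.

21.728

Expected counts E_i = n·p_i: 266×0.301 = 80.066, 266×0.176 = 46.816, 266×0.125 = 33.25, 266×0.097 = 25.802, 266×0.079 = 21.014, 266×0.067 = 17.822, 266×0.058 = 15.428, 266×0.051 = 13.566, 266×0.046 = 12.236.
cat         O        E   (O−E)²/E
1          77   80.066     0.1174
2          37   46.816     2.0581
3          18    33.25     6.9944
4          33   25.802     2.0080
5          26   21.014     1.1830
6          29   17.822     7.0109
7          14   15.428     0.1322
8          19   13.566     2.1766
9          13   12.236     0.0477
Sum = 21.728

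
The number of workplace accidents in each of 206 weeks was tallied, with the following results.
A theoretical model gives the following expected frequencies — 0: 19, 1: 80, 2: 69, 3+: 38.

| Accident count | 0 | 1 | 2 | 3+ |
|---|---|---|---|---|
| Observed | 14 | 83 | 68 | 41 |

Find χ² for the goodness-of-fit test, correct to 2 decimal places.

1.68

0: (14 − 19)²/19 = 25/19 = 1.316
1: (83 − 80)²/80 = 9/80 = 0.113
2: (68 − 69)²/69 = 1/69 = 0.014
3+: (41 − 38)²/38 = 9/38 = 0.237
Sum = 1.68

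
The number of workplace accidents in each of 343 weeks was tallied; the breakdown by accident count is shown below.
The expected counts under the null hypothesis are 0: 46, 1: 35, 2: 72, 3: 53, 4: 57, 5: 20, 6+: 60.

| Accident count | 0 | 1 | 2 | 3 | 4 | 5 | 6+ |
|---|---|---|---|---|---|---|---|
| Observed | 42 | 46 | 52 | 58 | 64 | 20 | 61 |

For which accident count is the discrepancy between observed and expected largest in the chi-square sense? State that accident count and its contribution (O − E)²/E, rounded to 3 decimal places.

2, 5.556

χ² = (42−46)²/46 + (46−35)²/35 + (52−72)²/72 + (58−53)²/53 + (64−57)²/57 + (20−20)²/20 + (61−60)²/60
   = 0.3478 + 3.4571 + 5.5556 + 0.4717 + 0.8596 + 0.0000 + 0.0167
The largest term is for 2: 5.556.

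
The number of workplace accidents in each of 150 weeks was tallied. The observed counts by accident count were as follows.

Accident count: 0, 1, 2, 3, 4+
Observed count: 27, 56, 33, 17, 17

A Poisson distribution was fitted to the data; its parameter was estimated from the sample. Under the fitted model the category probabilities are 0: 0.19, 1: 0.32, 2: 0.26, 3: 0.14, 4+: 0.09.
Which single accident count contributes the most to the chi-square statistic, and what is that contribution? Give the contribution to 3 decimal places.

Expected counts E_i = n·p_i: 150×0.19 = 28.5, 150×0.32 = 48, 150×0.26 = 39, 150×0.14 = 21, 150×0.09 = 13.5.
χ² = (27−28.5)²/28.5 + (56−48)²/48 + (33−39)²/39 + (17−21)²/21 + (17−13.5)²/13.5
   = 0.0789 + 1.3333 + 0.9231 + 0.7619 + 0.9074
The largest term is for 1: 1.333.

1, 1.333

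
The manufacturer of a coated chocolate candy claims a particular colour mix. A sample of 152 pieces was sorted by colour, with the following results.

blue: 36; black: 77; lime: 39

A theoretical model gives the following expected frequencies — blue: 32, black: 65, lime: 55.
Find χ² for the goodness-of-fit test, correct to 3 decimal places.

cat         O        E   (O−E)²/E
blue       36       32     0.5000
black      77       65     2.2154
lime       39       55     4.6545
Sum = 7.370

7.370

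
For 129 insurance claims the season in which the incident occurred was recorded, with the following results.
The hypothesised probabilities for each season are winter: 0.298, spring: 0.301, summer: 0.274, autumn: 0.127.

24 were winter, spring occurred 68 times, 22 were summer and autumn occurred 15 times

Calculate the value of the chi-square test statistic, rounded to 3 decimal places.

Expected counts E_i = n·p_i: 129×0.298 = 38.442, 129×0.301 = 38.829, 129×0.274 = 35.346, 129×0.127 = 16.383.
χ² = (24−38.442)²/38.442 + (68−38.829)²/38.829 + (22−35.346)²/35.346 + (15−16.383)²/16.383
   = 5.4256 + 21.9152 + 5.0392 + 0.1167
Sum = 32.497

32.497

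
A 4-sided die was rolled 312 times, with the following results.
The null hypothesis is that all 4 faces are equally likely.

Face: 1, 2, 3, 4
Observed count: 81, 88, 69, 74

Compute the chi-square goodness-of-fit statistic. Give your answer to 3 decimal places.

Under H₀ each category has probability 1/4, so each expected count is 312/4 = 78.
1: (81 − 78)²/78 = 9/78 = 0.1154
2: (88 − 78)²/78 = 100/78 = 1.2821
3: (69 − 78)²/78 = 81/78 = 1.0385
4: (74 − 78)²/78 = 16/78 = 0.2051
Sum = 2.641

2.641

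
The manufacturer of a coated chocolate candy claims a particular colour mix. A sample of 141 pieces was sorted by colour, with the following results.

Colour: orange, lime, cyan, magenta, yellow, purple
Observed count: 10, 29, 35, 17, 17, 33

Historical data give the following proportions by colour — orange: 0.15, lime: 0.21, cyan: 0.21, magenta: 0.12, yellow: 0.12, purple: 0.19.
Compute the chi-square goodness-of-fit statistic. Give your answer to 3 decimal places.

Expected counts E_i = n·p_i: 141×0.15 = 21.15, 141×0.21 = 29.61, 141×0.21 = 29.61, 141×0.12 = 16.92, 141×0.12 = 16.92, 141×0.19 = 26.79.
orange: (10 − 21.15)²/21.15 = 124.3225/21.15 = 5.8781
lime: (29 − 29.61)²/29.61 = 0.3721/29.61 = 0.0126
cyan: (35 − 29.61)²/29.61 = 29.0521/29.61 = 0.9812
magenta: (17 − 16.92)²/16.92 = 0.0064/16.92 = 0.0004
yellow: (17 − 16.92)²/16.92 = 0.0064/16.92 = 0.0004
purple: (33 − 26.79)²/26.79 = 38.5641/26.79 = 1.4395
Sum = 8.312

8.312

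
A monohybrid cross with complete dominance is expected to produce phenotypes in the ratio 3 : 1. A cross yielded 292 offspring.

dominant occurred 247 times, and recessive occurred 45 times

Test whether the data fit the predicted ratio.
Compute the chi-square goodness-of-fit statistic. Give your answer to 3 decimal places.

14.320

Ratio total = 4. Expected counts: 292×3/4 = 219, 292×1/4 = 73.
χ² = (247−219)²/219 + (45−73)²/73
   = 3.5799 + 10.7397
Sum = 14.320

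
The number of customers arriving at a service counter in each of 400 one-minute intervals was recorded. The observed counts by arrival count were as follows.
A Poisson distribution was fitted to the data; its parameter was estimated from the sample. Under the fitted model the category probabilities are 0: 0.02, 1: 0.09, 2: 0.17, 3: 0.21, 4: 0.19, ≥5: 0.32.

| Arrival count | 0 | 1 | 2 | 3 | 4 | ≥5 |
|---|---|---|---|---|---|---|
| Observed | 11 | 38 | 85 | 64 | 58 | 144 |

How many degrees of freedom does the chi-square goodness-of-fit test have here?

4

There are k = 6 categories and 1 parameter estimated from the data, so df = 6 − 1 − 1 = 4.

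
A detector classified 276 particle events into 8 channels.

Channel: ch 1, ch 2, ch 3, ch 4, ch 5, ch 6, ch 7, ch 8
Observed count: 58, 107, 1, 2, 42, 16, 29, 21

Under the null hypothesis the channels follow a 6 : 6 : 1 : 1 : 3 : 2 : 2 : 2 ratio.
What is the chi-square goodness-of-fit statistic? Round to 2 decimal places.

43.24

Ratio total = 23. Expected counts: 276×6/23 = 72, 276×6/23 = 72, 276×1/23 = 12, 276×1/23 = 12, 276×3/23 = 36, 276×2/23 = 24, 276×2/23 = 24, 276×2/23 = 24.
cat         O        E   (O−E)²/E
ch 1       58       72      2.722
ch 2      107       72     17.014
ch 3        1       12     10.083
ch 4        2       12      8.333
ch 5       42       36      1.000
ch 6       16       24      2.667
ch 7       29       24      1.042
ch 8       21       24      0.375
Sum = 43.24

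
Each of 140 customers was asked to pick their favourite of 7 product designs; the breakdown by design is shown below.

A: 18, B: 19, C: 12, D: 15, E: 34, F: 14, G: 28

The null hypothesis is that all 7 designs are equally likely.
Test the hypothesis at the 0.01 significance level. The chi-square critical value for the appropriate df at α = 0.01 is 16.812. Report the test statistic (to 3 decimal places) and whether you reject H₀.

19.500; reject

Under H₀ each category has probability 1/7, so each expected count is 140/7 = 20.
cat         O        E   (O−E)²/E
A          18       20     0.2000
B          19       20     0.0500
C          12       20     3.2000
D          15       20     1.2500
E          34       20     9.8000
F          14       20     1.8000
G          28       20     3.2000
Sum = 19.500
df = 6. Since 19.500 > 16.812, we reject H₀.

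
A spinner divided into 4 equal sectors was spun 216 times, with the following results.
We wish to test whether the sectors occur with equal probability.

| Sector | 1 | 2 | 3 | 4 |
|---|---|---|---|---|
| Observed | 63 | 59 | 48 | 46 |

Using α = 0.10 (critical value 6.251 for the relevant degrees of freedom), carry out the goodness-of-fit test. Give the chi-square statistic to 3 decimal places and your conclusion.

3.815; do not reject

Under H₀ each category has probability 1/4, so each expected count is 216/4 = 54.
cat         O        E   (O−E)²/E
1          63       54     1.5000
2          59       54     0.4630
3          48       54     0.6667
4          46       54     1.1852
Sum = 3.815
df = 3. Since 3.815 < 6.251, we do not reject H₀.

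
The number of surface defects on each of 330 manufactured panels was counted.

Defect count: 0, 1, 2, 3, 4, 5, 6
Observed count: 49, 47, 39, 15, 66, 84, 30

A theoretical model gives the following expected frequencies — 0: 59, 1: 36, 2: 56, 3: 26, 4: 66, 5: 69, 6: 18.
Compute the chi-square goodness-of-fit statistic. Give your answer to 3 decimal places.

26.131

χ² = (49−59)²/59 + (47−36)²/36 + (39−56)²/56 + (15−26)²/26 + (66−66)²/66 + (84−69)²/69 + (30−18)²/18
   = 1.6949 + 3.3611 + 5.1607 + 4.6538 + 0.0000 + 3.2609 + 8.0000
Sum = 26.131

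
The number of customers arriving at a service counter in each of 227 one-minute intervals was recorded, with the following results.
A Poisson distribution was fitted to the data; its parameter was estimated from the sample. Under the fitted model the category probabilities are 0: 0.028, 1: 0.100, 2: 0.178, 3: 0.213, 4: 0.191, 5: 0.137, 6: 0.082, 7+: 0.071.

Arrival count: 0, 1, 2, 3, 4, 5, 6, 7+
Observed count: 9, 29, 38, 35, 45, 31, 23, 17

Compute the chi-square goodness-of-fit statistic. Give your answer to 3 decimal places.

7.823

Expected counts E_i = n·p_i: 227×0.028 = 6.356, 227×0.100 = 22.7, 227×0.178 = 40.406, 227×0.213 = 48.351, 227×0.191 = 43.357, 227×0.137 = 31.099, 227×0.082 = 18.614, 227×0.071 = 16.117.
χ² = (9−6.356)²/6.356 + (29−22.7)²/22.7 + (38−40.406)²/40.406 + (35−48.351)²/48.351 + (45−43.357)²/43.357 + (31−31.099)²/31.099 + (23−18.614)²/18.614 + (17−16.117)²/16.117
   = 1.0999 + 1.7485 + 0.1433 + 3.6866 + 0.0623 + 0.0003 + 1.0335 + 0.0484
Sum = 7.823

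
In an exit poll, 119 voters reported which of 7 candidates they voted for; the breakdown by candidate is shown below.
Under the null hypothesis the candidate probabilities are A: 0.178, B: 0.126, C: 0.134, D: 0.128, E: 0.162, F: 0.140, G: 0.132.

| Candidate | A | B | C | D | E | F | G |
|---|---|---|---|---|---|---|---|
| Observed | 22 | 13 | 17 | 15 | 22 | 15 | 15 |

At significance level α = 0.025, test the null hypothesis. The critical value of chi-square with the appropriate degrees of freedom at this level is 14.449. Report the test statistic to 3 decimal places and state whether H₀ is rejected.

Expected counts E_i = n·p_i: 119×0.178 = 21.182, 119×0.126 = 14.994, 119×0.134 = 15.946, 119×0.128 = 15.232, 119×0.162 = 19.278, 119×0.140 = 16.66, 119×0.132 = 15.708.
χ² = (22−21.182)²/21.182 + (13−14.994)²/14.994 + (17−15.946)²/15.946 + (15−15.232)²/15.232 + (22−19.278)²/19.278 + (15−16.66)²/16.66 + (15−15.708)²/15.708
   = 0.0316 + 0.2652 + 0.0697 + 0.0035 + 0.3843 + 0.1654 + 0.0319
Sum = 0.952
df = 6. Since 0.952 < 14.449, we do not reject H₀.

0.952; do not reject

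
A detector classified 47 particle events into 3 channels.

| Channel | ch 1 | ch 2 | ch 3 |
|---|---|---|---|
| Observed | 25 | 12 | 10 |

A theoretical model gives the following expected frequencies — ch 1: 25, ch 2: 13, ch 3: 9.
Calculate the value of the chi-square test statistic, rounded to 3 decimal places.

0.188

ch 1: (25 − 25)²/25 = 0/25 = 0.0000
ch 2: (12 − 13)²/13 = 1/13 = 0.0769
ch 3: (10 − 9)²/9 = 1/9 = 0.1111
Sum = 0.188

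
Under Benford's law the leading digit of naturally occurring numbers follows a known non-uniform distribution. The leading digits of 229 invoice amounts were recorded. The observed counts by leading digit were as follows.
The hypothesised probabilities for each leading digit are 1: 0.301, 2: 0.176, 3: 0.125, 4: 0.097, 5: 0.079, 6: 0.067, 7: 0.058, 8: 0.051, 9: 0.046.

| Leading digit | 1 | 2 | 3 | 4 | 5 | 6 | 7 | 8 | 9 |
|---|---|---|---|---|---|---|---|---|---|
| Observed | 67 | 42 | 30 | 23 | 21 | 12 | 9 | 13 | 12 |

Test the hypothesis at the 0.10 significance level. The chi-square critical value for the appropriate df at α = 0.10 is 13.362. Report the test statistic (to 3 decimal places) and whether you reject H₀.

3.149; do not reject

Expected counts E_i = n·p_i: 229×0.301 = 68.929, 229×0.176 = 40.304, 229×0.125 = 28.625, 229×0.097 = 22.213, 229×0.079 = 18.091, 229×0.067 = 15.343, 229×0.058 = 13.282, 229×0.051 = 11.679, 229×0.046 = 10.534.
cat         O        E   (O−E)²/E
1          67   68.929     0.0540
2          42   40.304     0.0714
3          30   28.625     0.0660
4          23   22.213     0.0279
5          21   18.091     0.4678
6          12   15.343     0.7284
7           9   13.282     1.3805
8          13   11.679     0.1494
9          12   10.534     0.2040
Sum = 3.149
df = 8. Since 3.149 < 13.362, we do not reject H₀.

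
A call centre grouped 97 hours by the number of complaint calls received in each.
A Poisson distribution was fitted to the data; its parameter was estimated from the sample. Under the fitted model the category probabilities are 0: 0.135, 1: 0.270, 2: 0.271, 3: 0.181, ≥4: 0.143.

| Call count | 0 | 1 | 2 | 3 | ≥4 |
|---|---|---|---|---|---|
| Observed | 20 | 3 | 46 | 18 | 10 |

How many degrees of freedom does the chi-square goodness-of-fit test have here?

3

There are k = 5 categories and 1 parameter estimated from the data, so df = 5 − 1 − 1 = 3.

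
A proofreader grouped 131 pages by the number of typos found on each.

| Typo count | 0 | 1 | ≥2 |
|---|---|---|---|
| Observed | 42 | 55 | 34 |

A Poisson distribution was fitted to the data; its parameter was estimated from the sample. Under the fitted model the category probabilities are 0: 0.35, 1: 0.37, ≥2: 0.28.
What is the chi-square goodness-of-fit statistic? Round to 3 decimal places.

1.399

Expected counts E_i = n·p_i: 131×0.35 = 45.85, 131×0.37 = 48.47, 131×0.28 = 36.68.
χ² = (42−45.85)²/45.85 + (55−48.47)²/48.47 + (34−36.68)²/36.68
   = 0.3233 + 0.8797 + 0.1958
Sum = 1.399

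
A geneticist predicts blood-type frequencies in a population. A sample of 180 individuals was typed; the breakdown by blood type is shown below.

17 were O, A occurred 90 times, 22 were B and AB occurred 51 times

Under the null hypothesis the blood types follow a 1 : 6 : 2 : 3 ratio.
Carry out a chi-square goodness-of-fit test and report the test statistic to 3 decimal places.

Ratio total = 12. Expected counts: 180×1/12 = 15, 180×6/12 = 90, 180×2/12 = 30, 180×3/12 = 45.
O: (17 − 15)²/15 = 4/15 = 0.2667
A: (90 − 90)²/90 = 0/90 = 0.0000
B: (22 − 30)²/30 = 64/30 = 2.1333
AB: (51 − 45)²/45 = 36/45 = 0.8000
Sum = 3.200

3.200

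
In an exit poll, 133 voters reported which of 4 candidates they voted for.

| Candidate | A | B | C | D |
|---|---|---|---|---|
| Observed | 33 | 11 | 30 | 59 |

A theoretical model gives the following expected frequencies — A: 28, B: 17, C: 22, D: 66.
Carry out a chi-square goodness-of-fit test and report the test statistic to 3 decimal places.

6.662

cat         O        E   (O−E)²/E
A          33       28     0.8929
B          11       17     2.1176
C          30       22     2.9091
D          59       66     0.7424
Sum = 6.662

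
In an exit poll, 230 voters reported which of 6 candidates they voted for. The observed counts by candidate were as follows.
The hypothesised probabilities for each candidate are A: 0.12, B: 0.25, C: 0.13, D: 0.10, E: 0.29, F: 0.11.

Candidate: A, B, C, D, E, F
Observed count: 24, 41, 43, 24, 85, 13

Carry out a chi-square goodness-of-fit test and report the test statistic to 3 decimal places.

Expected counts E_i = n·p_i: 230×0.12 = 27.6, 230×0.25 = 57.5, 230×0.13 = 29.9, 230×0.10 = 23, 230×0.29 = 66.7, 230×0.11 = 25.3.
A: (24 − 27.6)²/27.6 = 12.96/27.6 = 0.4696
B: (41 − 57.5)²/57.5 = 272.25/57.5 = 4.7348
C: (43 − 29.9)²/29.9 = 171.61/29.9 = 5.7395
D: (24 − 23)²/23 = 1/23 = 0.0435
E: (85 − 66.7)²/66.7 = 334.89/66.7 = 5.0208
F: (13 − 25.3)²/25.3 = 151.29/25.3 = 5.9798
Sum = 21.988

21.988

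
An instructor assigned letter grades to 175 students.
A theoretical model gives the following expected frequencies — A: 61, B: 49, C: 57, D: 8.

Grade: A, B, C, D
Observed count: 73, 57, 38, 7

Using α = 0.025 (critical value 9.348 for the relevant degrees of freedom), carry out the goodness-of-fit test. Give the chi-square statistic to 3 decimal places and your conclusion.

10.125; reject

A: (73 − 61)²/61 = 144/61 = 2.3607
B: (57 − 49)²/49 = 64/49 = 1.3061
C: (38 − 57)²/57 = 361/57 = 6.3333
D: (7 − 8)²/8 = 1/8 = 0.1250
Sum = 10.125
df = 3. Since 10.125 > 9.348, we reject H₀.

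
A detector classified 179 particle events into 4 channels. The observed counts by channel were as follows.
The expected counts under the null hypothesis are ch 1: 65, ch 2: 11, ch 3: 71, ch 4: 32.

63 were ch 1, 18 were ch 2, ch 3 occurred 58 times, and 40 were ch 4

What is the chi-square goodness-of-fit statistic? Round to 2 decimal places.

8.90

χ² = (63−65)²/65 + (18−11)²/11 + (58−71)²/71 + (40−32)²/32
   = 0.062 + 4.455 + 2.380 + 2.000
Sum = 8.90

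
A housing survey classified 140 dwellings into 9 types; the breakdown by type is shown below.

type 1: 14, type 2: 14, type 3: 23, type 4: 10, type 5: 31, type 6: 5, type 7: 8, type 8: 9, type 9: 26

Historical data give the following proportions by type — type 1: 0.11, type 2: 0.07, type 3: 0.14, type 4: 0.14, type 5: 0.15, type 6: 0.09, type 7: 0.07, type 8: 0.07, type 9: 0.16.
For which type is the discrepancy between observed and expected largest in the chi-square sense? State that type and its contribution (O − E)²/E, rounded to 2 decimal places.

type 5, 4.76

Expected counts E_i = n·p_i: 140×0.11 = 15.4, 140×0.07 = 9.8, 140×0.14 = 19.6, 140×0.14 = 19.6, 140×0.15 = 21, 140×0.09 = 12.6, 140×0.07 = 9.8, 140×0.07 = 9.8, 140×0.16 = 22.4.
χ² = (14−15.4)²/15.4 + (14−9.8)²/9.8 + (23−19.6)²/19.6 + (10−19.6)²/19.6 + (31−21)²/21 + (5−12.6)²/12.6 + (8−9.8)²/9.8 + (9−9.8)²/9.8 + (26−22.4)²/22.4
   = 0.127 + 1.800 + 0.590 + 4.702 + 4.762 + 4.584 + 0.331 + 0.065 + 0.579
The largest term is for type 5: 4.76.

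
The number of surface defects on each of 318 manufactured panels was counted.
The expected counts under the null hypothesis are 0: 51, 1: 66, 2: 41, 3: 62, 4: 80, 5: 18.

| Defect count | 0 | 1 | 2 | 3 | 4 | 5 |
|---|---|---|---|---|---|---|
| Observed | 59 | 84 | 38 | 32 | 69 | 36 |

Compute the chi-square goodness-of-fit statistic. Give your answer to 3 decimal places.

40.412

0: (59 − 51)²/51 = 64/51 = 1.2549
1: (84 − 66)²/66 = 324/66 = 4.9091
2: (38 − 41)²/41 = 9/41 = 0.2195
3: (32 − 62)²/62 = 900/62 = 14.5161
4: (69 − 80)²/80 = 121/80 = 1.5125
5: (36 − 18)²/18 = 324/18 = 18.0000
Sum = 40.412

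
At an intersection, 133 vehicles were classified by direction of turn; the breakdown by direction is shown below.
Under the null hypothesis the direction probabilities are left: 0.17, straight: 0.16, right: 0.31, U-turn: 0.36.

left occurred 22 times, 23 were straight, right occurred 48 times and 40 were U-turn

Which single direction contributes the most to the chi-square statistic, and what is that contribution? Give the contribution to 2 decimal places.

U-turn, 1.30

Expected counts E_i = n·p_i: 133×0.17 = 22.61, 133×0.16 = 21.28, 133×0.31 = 41.23, 133×0.36 = 47.88.
χ² = (22−22.61)²/22.61 + (23−21.28)²/21.28 + (48−41.23)²/41.23 + (40−47.88)²/47.88
   = 0.016 + 0.139 + 1.112 + 1.297
The largest term is for U-turn: 1.30.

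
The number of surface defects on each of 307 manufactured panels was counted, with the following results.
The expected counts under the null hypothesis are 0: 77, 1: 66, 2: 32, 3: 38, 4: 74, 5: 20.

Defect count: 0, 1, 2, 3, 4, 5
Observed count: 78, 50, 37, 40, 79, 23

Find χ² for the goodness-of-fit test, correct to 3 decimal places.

χ² = (78−77)²/77 + (50−66)²/66 + (37−32)²/32 + (40−38)²/38 + (79−74)²/74 + (23−20)²/20
   = 0.0130 + 3.8788 + 0.7813 + 0.1053 + 0.3378 + 0.4500
Sum = 5.566

5.566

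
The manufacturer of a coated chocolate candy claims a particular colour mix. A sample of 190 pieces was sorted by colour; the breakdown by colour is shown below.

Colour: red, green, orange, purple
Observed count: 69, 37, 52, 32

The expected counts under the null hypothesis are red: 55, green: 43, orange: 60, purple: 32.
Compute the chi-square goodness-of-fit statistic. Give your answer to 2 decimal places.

5.47

red: (69 − 55)²/55 = 196/55 = 3.564
green: (37 − 43)²/43 = 36/43 = 0.837
orange: (52 − 60)²/60 = 64/60 = 1.067
purple: (32 − 32)²/32 = 0/32 = 0.000
Sum = 5.47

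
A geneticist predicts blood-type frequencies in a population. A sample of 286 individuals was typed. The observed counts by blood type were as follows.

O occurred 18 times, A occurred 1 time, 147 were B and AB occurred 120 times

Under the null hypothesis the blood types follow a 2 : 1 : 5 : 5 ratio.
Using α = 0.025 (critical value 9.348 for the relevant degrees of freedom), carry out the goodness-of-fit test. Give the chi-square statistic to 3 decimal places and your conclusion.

Ratio total = 13. Expected counts: 286×2/13 = 44, 286×1/13 = 22, 286×5/13 = 110, 286×5/13 = 110.
O: (18 − 44)²/44 = 676/44 = 15.3636
A: (1 − 22)²/22 = 441/22 = 20.0455
B: (147 − 110)²/110 = 1369/110 = 12.4455
AB: (120 − 110)²/110 = 100/110 = 0.9091
Sum = 48.764
df = 3. Since 48.764 > 9.348, we reject H₀.

48.764; reject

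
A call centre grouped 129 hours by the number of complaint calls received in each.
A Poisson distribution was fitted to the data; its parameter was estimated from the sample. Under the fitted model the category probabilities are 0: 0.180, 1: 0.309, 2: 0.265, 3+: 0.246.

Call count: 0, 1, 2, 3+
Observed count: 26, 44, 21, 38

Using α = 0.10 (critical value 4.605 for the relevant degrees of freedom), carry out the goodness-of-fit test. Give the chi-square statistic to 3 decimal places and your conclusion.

Expected counts E_i = n·p_i: 129×0.180 = 23.22, 129×0.309 = 39.861, 129×0.265 = 34.185, 129×0.246 = 31.734.
0: (26 − 23.22)²/23.22 = 7.7284/23.22 = 0.3328
1: (44 − 39.861)²/39.861 = 17.131321/39.861 = 0.4298
2: (21 − 34.185)²/34.185 = 173.844225/34.185 = 5.0854
3+: (38 − 31.734)²/31.734 = 39.262756/31.734 = 1.2372
Sum = 7.085
df = 2. Since 7.085 > 4.605, we reject H₀.

7.085; reject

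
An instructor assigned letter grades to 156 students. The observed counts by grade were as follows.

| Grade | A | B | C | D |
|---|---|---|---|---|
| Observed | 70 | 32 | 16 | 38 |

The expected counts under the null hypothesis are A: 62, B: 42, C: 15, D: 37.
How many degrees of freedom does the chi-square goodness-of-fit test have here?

3

There are k = 4 categories and no parameters were estimated from the data, so df = 4 − 1 = 3.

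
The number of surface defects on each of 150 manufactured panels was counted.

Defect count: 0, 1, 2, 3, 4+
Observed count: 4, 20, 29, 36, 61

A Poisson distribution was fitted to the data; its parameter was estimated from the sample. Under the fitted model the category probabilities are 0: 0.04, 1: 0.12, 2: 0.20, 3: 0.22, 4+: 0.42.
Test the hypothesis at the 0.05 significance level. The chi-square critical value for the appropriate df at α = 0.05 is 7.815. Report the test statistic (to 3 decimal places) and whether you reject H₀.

1.258; do not reject

Expected counts E_i = n·p_i: 150×0.04 = 6, 150×0.12 = 18, 150×0.20 = 30, 150×0.22 = 33, 150×0.42 = 63.
cat         O        E   (O−E)²/E
0           4        6     0.6667
1          20       18     0.2222
2          29       30     0.0333
3          36       33     0.2727
4+         61       63     0.0635
Sum = 1.258
df = 3. Since 1.258 < 7.815, we do not reject H₀.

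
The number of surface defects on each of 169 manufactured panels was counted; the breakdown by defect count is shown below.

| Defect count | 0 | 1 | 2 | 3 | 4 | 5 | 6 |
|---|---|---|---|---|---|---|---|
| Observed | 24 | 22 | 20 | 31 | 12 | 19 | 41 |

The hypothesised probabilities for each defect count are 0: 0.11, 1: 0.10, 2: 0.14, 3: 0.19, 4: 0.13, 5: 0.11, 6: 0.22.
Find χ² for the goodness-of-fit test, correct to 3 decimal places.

Expected counts E_i = n·p_i: 169×0.11 = 18.59, 169×0.10 = 16.9, 169×0.14 = 23.66, 169×0.19 = 32.11, 169×0.13 = 21.97, 169×0.11 = 18.59, 169×0.22 = 37.18.
χ² = (24−18.59)²/18.59 + (22−16.9)²/16.9 + (20−23.66)²/23.66 + (31−32.11)²/32.11 + (12−21.97)²/21.97 + (19−18.59)²/18.59 + (41−37.18)²/37.18
   = 1.5744 + 1.5391 + 0.5662 + 0.0384 + 4.5244 + 0.0090 + 0.3925
Sum = 8.644

8.644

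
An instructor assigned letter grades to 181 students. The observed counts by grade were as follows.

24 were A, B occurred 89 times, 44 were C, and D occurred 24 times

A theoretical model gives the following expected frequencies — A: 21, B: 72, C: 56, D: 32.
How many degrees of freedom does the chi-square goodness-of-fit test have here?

There are k = 4 categories and no parameters were estimated from the data, so df = 4 − 1 = 3.

3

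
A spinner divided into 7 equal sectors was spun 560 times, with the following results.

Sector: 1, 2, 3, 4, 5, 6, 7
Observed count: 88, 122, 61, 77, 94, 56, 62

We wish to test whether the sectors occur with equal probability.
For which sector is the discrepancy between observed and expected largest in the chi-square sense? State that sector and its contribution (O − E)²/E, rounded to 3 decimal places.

2, 22.050

Expected count for each of the 7 categories: 560/7 = 80.
1: (88 − 80)²/80 = 64/80 = 0.8000
2: (122 − 80)²/80 = 1764/80 = 22.0500
3: (61 − 80)²/80 = 361/80 = 4.5125
4: (77 − 80)²/80 = 9/80 = 0.1125
5: (94 − 80)²/80 = 196/80 = 2.4500
6: (56 − 80)²/80 = 576/80 = 7.2000
7: (62 − 80)²/80 = 324/80 = 4.0500
The largest term is for 2: 22.050.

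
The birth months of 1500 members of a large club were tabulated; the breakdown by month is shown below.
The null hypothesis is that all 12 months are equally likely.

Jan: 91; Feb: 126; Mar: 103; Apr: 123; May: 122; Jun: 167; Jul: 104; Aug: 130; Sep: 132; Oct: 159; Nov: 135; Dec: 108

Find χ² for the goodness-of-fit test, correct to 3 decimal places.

43.824

Expected count for each of the 12 categories: 1500/12 = 125.
χ² = (91−125)²/125 + (126−125)²/125 + (103−125)²/125 + (123−125)²/125 + (122−125)²/125 + (167−125)²/125 + (104−125)²/125 + (130−125)²/125 + (132−125)²/125 + (159−125)²/125 + (135−125)²/125 + (108−125)²/125
   = 9.2480 + 0.0080 + 3.8720 + 0.0320 + 0.0720 + 14.1120 + 3.5280 + 0.2000 + 0.3920 + 9.2480 + 0.8000 + 2.3120
Sum = 43.824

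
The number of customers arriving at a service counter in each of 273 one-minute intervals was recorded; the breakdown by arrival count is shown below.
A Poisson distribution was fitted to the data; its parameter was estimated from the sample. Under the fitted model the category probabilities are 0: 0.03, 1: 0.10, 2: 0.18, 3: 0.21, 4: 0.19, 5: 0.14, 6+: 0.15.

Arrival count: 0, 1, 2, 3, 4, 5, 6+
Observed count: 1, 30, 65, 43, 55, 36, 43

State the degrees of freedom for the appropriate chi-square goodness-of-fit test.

5

There are k = 7 categories and 1 parameter estimated from the data, so df = 7 − 1 − 1 = 5.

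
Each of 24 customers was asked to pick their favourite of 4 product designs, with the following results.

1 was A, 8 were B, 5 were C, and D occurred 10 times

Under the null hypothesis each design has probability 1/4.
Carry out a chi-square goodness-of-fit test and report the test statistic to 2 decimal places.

Under H₀ each category has probability 1/4, so each expected count is 24/4 = 6.
A: (1 − 6)²/6 = 25/6 = 4.167
B: (8 − 6)²/6 = 4/6 = 0.667
C: (5 − 6)²/6 = 1/6 = 0.167
D: (10 − 6)²/6 = 16/6 = 2.667
Sum = 7.67

7.67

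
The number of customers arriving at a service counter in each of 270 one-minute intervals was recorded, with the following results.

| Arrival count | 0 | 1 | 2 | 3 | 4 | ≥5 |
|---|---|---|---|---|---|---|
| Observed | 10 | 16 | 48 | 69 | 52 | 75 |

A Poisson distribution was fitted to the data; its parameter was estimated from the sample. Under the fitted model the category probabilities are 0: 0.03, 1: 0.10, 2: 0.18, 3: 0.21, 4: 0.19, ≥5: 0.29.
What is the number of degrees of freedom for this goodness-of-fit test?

There are k = 6 categories and 1 parameter estimated from the data, so df = 6 − 1 − 1 = 4.

4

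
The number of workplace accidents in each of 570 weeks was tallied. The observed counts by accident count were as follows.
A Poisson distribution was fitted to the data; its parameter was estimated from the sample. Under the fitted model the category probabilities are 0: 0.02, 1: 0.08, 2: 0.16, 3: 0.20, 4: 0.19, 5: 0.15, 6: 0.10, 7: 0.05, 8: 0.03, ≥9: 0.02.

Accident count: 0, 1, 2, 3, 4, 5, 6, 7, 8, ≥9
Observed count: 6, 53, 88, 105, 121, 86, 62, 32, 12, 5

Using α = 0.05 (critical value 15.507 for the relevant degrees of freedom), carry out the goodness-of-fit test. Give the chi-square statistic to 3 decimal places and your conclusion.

12.056; do not reject

Expected counts E_i = n·p_i: 570×0.02 = 11.4, 570×0.08 = 45.6, 570×0.16 = 91.2, 570×0.20 = 114, 570×0.19 = 108.3, 570×0.15 = 85.5, 570×0.10 = 57, 570×0.05 = 28.5, 570×0.03 = 17.1, 570×0.02 = 11.4.
0: (6 − 11.4)²/11.4 = 29.16/11.4 = 2.5579
1: (53 − 45.6)²/45.6 = 54.76/45.6 = 1.2009
2: (88 − 91.2)²/91.2 = 10.24/91.2 = 0.1123
3: (105 − 114)²/114 = 81/114 = 0.7105
4: (121 − 108.3)²/108.3 = 161.29/108.3 = 1.4893
5: (86 − 85.5)²/85.5 = 0.25/85.5 = 0.0029
6: (62 − 57)²/57 = 25/57 = 0.4386
7: (32 − 28.5)²/28.5 = 12.25/28.5 = 0.4298
8: (12 − 17.1)²/17.1 = 26.01/17.1 = 1.5211
≥9: (5 − 11.4)²/11.4 = 40.96/11.4 = 3.5930
Sum = 12.056
df = 8. Since 12.056 < 15.507, we do not reject H₀.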